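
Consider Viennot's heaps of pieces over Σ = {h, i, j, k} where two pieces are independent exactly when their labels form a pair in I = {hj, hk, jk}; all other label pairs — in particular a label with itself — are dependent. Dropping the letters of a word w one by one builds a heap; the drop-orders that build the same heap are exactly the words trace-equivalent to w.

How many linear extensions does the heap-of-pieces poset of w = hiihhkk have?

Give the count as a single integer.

0(h) covers ∅
1(i) covers 0:h
2(i) covers 1:i
3(h) covers 2:i
4(h) covers 3:h
5(k) covers 2:i
6(k) covers 5:k
floor of heap: 0:h
completions by unplaced set U, small U first (add the entries for U minus each lowest piece of U):
  |U|=1: {4}:1  {6}:1
  |U|=2: {3,4}:1  {4,6}:2  {5,6}:1
  |U|=3: {3,4,6}:3  {4,5,6}:3
  |U|=4: {3,4,5,6}:6
  |U|=5: {2,3,4,5,6}:6
  start at 0(h): 6

6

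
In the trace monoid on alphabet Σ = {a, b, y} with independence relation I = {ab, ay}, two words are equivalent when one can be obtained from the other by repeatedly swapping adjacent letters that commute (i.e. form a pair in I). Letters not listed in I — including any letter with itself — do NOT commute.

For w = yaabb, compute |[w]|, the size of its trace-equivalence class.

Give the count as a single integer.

0(y) covers ∅
1(a) covers ∅
2(a) covers 1:a
3(b) covers 0:y
4(b) covers 3:b
floor of heap: 0:y, 1:a
completions by unplaced set U, small U first (add the entries for U minus each lowest piece of U):
  |U|=1: {2}:1  {4}:1
  |U|=2: {1,2}:1  {2,4}:2  {3,4}:1
  |U|=3: {0,3,4}:1  {1,2,4}:3  {2,3,4}:3
  start at 0(y): 6
  start at 1(a): 4
sum over floor = 10

10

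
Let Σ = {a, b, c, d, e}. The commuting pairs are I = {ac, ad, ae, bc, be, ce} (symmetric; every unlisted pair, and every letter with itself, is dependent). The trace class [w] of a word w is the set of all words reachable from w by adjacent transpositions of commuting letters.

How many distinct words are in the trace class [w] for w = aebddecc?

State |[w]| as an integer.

drop 0:a onto floor
drop 1:e onto floor
drop 2:b onto {0:a}
drop 3:d onto {1:e, 2:b}
drop 4:d onto {3:d}
drop 5:e onto {4:d}
drop 6:c onto {4:d}
drop 7:c onto {6:c}
ground layer = {0:a, 1:e}
drop-orders for the pieces not yet dropped (sum over which currently-grounded one goes next):
  1 to go: {5} 1  {7} 1
  2 to go: {5,7} 2  {6,7} 1
  3 to go: {5,6,7} 3
  4 to go: {4,5,6,7} 3
  5 to go: {3,4,5,6,7} 3
  6 to go: {1,3,4,5,6,7} 3  {2,3,4,5,6,7} 3
  if 0:a drops first: 6 orders
  if 1:e drops first: 3 orders
heap linearizations: 9

9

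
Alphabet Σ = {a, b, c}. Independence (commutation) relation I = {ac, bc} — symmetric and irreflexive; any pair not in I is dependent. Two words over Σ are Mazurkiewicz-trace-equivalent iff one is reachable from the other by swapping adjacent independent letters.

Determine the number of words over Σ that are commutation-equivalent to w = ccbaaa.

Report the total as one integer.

piece 0:c — minimal
piece 1:c rests on {0:c}
piece 2:b — minimal
piece 3:a rests on {2:b}
piece 4:a rests on {3:a}
piece 5:a rests on {4:a}
minimal pieces: {0:c, 2:b}
ways to finish when only these pieces remain (= sum over removing one remaining piece with nothing left below it):
  1 left: {1}→1  {5}→1
  2 left: {0,1}→1  {1,5}→2  {4,5}→1
  3 left: {0,1,5}→3  {1,4,5}→3  {3,4,5}→1
  4 left: {0,1,4,5}→6  {1,3,4,5}→4  {2,3,4,5}→1
  placing 0:c first → 5 extensions
  placing 2:b first → 10 extensions
total linear extensions = 15

15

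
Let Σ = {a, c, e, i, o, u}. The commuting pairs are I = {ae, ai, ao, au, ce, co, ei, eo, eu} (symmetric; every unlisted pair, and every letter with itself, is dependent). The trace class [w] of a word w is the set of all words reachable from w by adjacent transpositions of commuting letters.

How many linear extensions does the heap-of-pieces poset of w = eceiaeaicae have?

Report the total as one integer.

1980

0(e) covers ∅
1(c) covers ∅
2(e) covers 0:e
3(i) covers 1:c
4(a) covers 1:c
5(e) covers 2:e
6(a) covers 4:a
7(i) covers 3:i
8(c) covers 6:a, 7:i
9(a) covers 8:c
10(e) covers 5:e
floor of heap: 0:e, 1:c
completions by unplaced set U, small U first (add the entries for U minus each lowest piece of U):
  |U|=1: {9}:1  {10}:1
  |U|=2: {5,10}:1  {8,9}:1  {9,10}:2
  |U|=3: {2,5,10}:1  {5,9,10}:3  {6,8,9}:1  {7,8,9}:1  {8,9,10}:3
  |U|=4: {0,2,5,10}:1  {2,5,9,10}:4  {3,7,8,9}:1  {4,6,8,9}:1  {5,8,9,10}:6  {6,7,8,9}:2  {6,8,9,10}:4  {7,8,9,10}:4
  |U|=5: {0,2,5,9,10}:5  {2,5,8,9,10}:10  {3,6,7,8,9}:3  {3,7,8,9,10}:5  {4,6,7,8,9}:3  {4,6,8,9,10}:5  {5,6,8,9,10}:10  {5,7,8,9,10}:10  {6,7,8,9,10}:10
  |U|=6: {0,2,5,8,9,10}:15  {2,5,6,8,9,10}:20  {2,5,7,8,9,10}:20  {3,4,6,7,8,9}:6  {3,5,7,8,9,10}:15  {3,6,7,8,9,10}:18  {4,5,6,8,9,10}:15  {4,6,7,8,9,10}:18  {5,6,7,8,9,10}:30
  |U|=7: {0,2,5,6,8,9,10}:35  {0,2,5,7,8,9,10}:35  {1,3,4,6,7,8,9}:6  {2,3,5,7,8,9,10}:35  {2,4,5,6,8,9,10}:35  {2,5,6,7,8,9,10}:70  {3,4,6,7,8,9,10}:42  {3,5,6,7,8,9,10}:63  {4,5,6,7,8,9,10}:63
  |U|=8: {0,2,3,5,7,8,9,10}:70  {0,2,4,5,6,8,9,10}:70  {0,2,5,6,7,8,9,10}:140  {1,3,4,6,7,8,9,10}:48  {2,3,5,6,7,8,9,10}:168  {2,4,5,6,7,8,9,10}:168  {3,4,5,6,7,8,9,10}:168
  |U|=9: {0,2,3,5,6,7,8,9,10}:378  {0,2,4,5,6,7,8,9,10}:378  {1,3,4,5,6,7,8,9,10}:216  {2,3,4,5,6,7,8,9,10}:504
  start at 0(e): 720
  start at 1(c): 1260
sum over floor = 1980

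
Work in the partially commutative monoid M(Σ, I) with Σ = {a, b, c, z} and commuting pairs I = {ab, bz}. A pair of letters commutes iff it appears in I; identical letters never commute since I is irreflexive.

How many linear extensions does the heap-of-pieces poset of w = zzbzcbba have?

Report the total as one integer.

drop 0:z onto floor
drop 1:z onto {0:z}
drop 2:b onto floor
drop 3:z onto {1:z}
drop 4:c onto {2:b, 3:z}
drop 5:b onto {4:c}
drop 6:b onto {5:b}
drop 7:a onto {4:c}
ground layer = {0:z, 2:b}
drop-orders for the pieces not yet dropped (sum over which currently-grounded one goes next):
  1 to go: {6} 1  {7} 1
  2 to go: {5,6} 1  {6,7} 2
  3 to go: {5,6,7} 3
  4 to go: {4,5,6,7} 3
  5 to go: {2,4,5,6,7} 3  {3,4,5,6,7} 3
  6 to go: {1,3,4,5,6,7} 3  {2,3,4,5,6,7} 6
  if 0:z drops first: 9 orders
  if 2:b drops first: 3 orders
heap linearizations: 12

12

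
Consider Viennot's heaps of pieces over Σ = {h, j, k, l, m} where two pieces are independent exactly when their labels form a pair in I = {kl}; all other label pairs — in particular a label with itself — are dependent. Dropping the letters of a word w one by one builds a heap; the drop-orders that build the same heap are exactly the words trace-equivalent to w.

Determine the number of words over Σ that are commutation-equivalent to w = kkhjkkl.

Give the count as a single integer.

drop 0:k onto floor
drop 1:k onto {0:k}
drop 2:h onto {1:k}
drop 3:j onto {2:h}
drop 4:k onto {3:j}
drop 5:k onto {4:k}
drop 6:l onto {3:j}
ground layer = {0:k}
drop-orders for the pieces not yet dropped (sum over which currently-grounded one goes next):
  1 to go: {5} 1  {6} 1
  2 to go: {4,5} 1  {5,6} 2
  3 to go: {4,5,6} 3
  4 to go: {3,4,5,6} 3
  5 to go: {2,3,4,5,6} 3
  if 0:k drops first: 3 orders

3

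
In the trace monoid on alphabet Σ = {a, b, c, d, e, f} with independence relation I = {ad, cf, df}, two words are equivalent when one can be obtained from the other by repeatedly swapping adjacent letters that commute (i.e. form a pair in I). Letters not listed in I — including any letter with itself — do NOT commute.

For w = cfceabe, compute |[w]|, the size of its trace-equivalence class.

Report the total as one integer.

3

piece 0:c — minimal
piece 1:f — minimal
piece 2:c rests on {0:c}
piece 3:e rests on {1:f, 2:c}
piece 4:a rests on {3:e}
piece 5:b rests on {4:a}
piece 6:e rests on {5:b}
minimal pieces: {0:c, 1:f}
ways to finish when only these pieces remain (= sum over removing one remaining piece with nothing left below it):
  1 left: {6}→1
  2 left: {5,6}→1
  3 left: {4,5,6}→1
  4 left: {3,4,5,6}→1
  5 left: {1,3,4,5,6}→1  {2,3,4,5,6}→1
  placing 0:c first → 2 extensions
  placing 1:f first → 1 extensions
total linear extensions = 3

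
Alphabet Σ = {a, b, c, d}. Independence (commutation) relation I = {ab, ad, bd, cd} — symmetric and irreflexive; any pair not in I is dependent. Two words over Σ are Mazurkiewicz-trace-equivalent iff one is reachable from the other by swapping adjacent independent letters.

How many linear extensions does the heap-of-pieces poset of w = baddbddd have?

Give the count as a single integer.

0(b) covers ∅
1(a) covers ∅
2(d) covers ∅
3(d) covers 2:d
4(b) covers 0:b
5(d) covers 3:d
6(d) covers 5:d
7(d) covers 6:d
floor of heap: 0:b, 1:a, 2:d
completions by unplaced set U, small U first (add the entries for U minus each lowest piece of U):
  |U|=1: {1}:1  {4}:1  {7}:1
  |U|=2: {0,4}:1  {1,4}:2  {1,7}:2  {4,7}:2  {6,7}:1
  |U|=3: {0,1,4}:3  {0,4,7}:3  {1,4,7}:6  {1,6,7}:3  {4,6,7}:3  {5,6,7}:1
  |U|=4: {0,1,4,7}:12  {0,4,6,7}:6  {1,4,6,7}:12  {1,5,6,7}:4  {3,5,6,7}:1  {4,5,6,7}:4
  |U|=5: {0,1,4,6,7}:30  {0,4,5,6,7}:10  {1,3,5,6,7}:5  {1,4,5,6,7}:20  {2,3,5,6,7}:1  {3,4,5,6,7}:5
  |U|=6: {0,1,4,5,6,7}:60  {0,3,4,5,6,7}:15  {1,2,3,5,6,7}:6  {1,3,4,5,6,7}:30  {2,3,4,5,6,7}:6
  start at 0(b): 42
  start at 1(a): 21
  start at 2(d): 105
sum over floor = 168

168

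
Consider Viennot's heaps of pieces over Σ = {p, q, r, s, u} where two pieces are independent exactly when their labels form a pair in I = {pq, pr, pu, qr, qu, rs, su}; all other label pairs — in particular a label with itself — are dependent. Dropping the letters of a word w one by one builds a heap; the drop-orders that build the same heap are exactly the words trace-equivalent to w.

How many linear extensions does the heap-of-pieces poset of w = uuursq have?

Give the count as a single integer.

0(u) covers ∅
1(u) covers 0:u
2(u) covers 1:u
3(r) covers 2:u
4(s) covers ∅
5(q) covers 4:s
floor of heap: 0:u, 4:s
completions by unplaced set U, small U first (add the entries for U minus each lowest piece of U):
  |U|=1: {3}:1  {5}:1
  |U|=2: {2,3}:1  {3,5}:2  {4,5}:1
  |U|=3: {1,2,3}:1  {2,3,5}:3  {3,4,5}:3
  |U|=4: {0,1,2,3}:1  {1,2,3,5}:4  {2,3,4,5}:6
  start at 0(u): 10
  start at 4(s): 5
sum over floor = 15

15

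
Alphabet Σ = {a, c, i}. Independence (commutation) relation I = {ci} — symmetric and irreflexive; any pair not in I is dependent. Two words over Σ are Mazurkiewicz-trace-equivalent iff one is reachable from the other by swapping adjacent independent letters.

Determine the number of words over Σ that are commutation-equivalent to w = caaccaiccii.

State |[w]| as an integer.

10

piece 0:c — minimal
piece 1:a rests on {0:c}
piece 2:a rests on {1:a}
piece 3:c rests on {2:a}
piece 4:c rests on {3:c}
piece 5:a rests on {4:c}
piece 6:i rests on {5:a}
piece 7:c rests on {5:a}
piece 8:c rests on {7:c}
piece 9:i rests on {6:i}
piece 10:i rests on {9:i}
minimal pieces: {0:c}
ways to finish when only these pieces remain (= sum over removing one remaining piece with nothing left below it):
  1 left: {8}→1  {10}→1
  2 left: {7,8}→1  {8,10}→2  {9,10}→1
  3 left: {6,9,10}→1  {7,8,10}→3  {8,9,10}→3
  4 left: {6,8,9,10}→4  {7,8,9,10}→6
  5 left: {6,7,8,9,10}→10
  6 left: {5,6,7,8,9,10}→10
  7 left: {4,5,6,7,8,9,10}→10
  8 left: {3,4,5,6,7,8,9,10}→10
  9 left: {2,3,4,5,6,7,8,9,10}→10
  placing 0:c first → 10 extensions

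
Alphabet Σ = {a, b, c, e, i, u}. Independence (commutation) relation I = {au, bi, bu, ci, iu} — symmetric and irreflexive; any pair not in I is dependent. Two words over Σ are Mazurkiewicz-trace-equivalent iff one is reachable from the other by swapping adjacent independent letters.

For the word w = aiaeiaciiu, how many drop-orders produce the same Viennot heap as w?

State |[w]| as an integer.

6

0(a) covers ∅
1(i) covers 0:a
2(a) covers 1:i
3(e) covers 2:a
4(i) covers 3:e
5(a) covers 4:i
6(c) covers 5:a
7(i) covers 5:a
8(i) covers 7:i
9(u) covers 6:c
floor of heap: 0:a
completions by unplaced set U, small U first (add the entries for U minus each lowest piece of U):
  |U|=1: {8}:1  {9}:1
  |U|=2: {6,9}:1  {7,8}:1  {8,9}:2
  |U|=3: {6,8,9}:3  {7,8,9}:3
  |U|=4: {6,7,8,9}:6
  |U|=5: {5,6,7,8,9}:6
  |U|=6: {4,5,6,7,8,9}:6
  |U|=7: {3,4,5,6,7,8,9}:6
  |U|=8: {2,3,4,5,6,7,8,9}:6
  start at 0(a): 6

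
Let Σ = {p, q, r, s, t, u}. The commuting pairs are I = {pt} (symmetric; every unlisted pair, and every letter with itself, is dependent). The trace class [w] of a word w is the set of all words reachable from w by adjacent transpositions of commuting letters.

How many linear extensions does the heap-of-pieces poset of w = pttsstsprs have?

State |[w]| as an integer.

3

0(p) covers ∅
1(t) covers ∅
2(t) covers 1:t
3(s) covers 0:p, 2:t
4(s) covers 3:s
5(t) covers 4:s
6(s) covers 5:t
7(p) covers 6:s
8(r) covers 7:p
9(s) covers 8:r
floor of heap: 0:p, 1:t
completions by unplaced set U, small U first (add the entries for U minus each lowest piece of U):
  |U|=1: {9}:1
  |U|=2: {8,9}:1
  |U|=3: {7,8,9}:1
  |U|=4: {6,7,8,9}:1
  |U|=5: {5,6,7,8,9}:1
  |U|=6: {4,5,6,7,8,9}:1
  |U|=7: {3,4,5,6,7,8,9}:1
  |U|=8: {0,3,4,5,6,7,8,9}:1  {2,3,4,5,6,7,8,9}:1
  start at 0(p): 1
  start at 1(t): 2
sum over floor = 3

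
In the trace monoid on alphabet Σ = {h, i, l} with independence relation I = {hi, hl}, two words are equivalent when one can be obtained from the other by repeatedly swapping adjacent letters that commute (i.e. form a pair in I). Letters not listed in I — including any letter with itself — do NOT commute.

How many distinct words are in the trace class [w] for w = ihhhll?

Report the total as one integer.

drop 0:i onto floor
drop 1:h onto floor
drop 2:h onto {1:h}
drop 3:h onto {2:h}
drop 4:l onto {0:i}
drop 5:l onto {4:l}
ground layer = {0:i, 1:h}
drop-orders for the pieces not yet dropped (sum over which currently-grounded one goes next):
  1 to go: {3} 1  {5} 1
  2 to go: {2,3} 1  {3,5} 2  {4,5} 1
  3 to go: {0,4,5} 1  {1,2,3} 1  {2,3,5} 3  {3,4,5} 3
  4 to go: {0,3,4,5} 4  {1,2,3,5} 4  {2,3,4,5} 6
  if 0:i drops first: 10 orders
  if 1:h drops first: 10 orders
heap linearizations: 20

20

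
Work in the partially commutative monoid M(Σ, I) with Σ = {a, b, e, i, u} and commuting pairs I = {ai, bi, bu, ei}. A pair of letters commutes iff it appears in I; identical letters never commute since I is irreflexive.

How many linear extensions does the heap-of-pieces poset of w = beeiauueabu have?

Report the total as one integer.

10

0(b) covers ∅
1(e) covers 0:b
2(e) covers 1:e
3(i) covers ∅
4(a) covers 2:e
5(u) covers 3:i, 4:a
6(u) covers 5:u
7(e) covers 6:u
8(a) covers 7:e
9(b) covers 8:a
10(u) covers 8:a
floor of heap: 0:b, 3:i
completions by unplaced set U, small U first (add the entries for U minus each lowest piece of U):
  |U|=1: {9}:1  {10}:1
  |U|=2: {9,10}:2
  |U|=3: {8,9,10}:2
  |U|=4: {7,8,9,10}:2
  |U|=5: {6,7,8,9,10}:2
  |U|=6: {5,6,7,8,9,10}:2
  |U|=7: {3,5,6,7,8,9,10}:2  {4,5,6,7,8,9,10}:2
  |U|=8: {2,4,5,6,7,8,9,10}:2  {3,4,5,6,7,8,9,10}:4
  |U|=9: {1,2,4,5,6,7,8,9,10}:2  {2,3,4,5,6,7,8,9,10}:6
  start at 0(b): 8
  start at 3(i): 2
sum over floor = 10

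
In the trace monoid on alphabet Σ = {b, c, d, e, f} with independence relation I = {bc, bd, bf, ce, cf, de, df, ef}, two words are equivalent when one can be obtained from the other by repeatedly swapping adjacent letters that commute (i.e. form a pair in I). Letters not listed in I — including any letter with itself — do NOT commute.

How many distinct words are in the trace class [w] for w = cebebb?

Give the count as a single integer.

#0=c has no predecessor
#1=e has no predecessor
#2=b depends on [1:e]
#3=e depends on [2:b]
#4=b depends on [3:e]
#5=b depends on [4:b]
sources: [0:c, 1:e]
N(rest) = Σ N(rest − s) over sources s of rest; N(one piece) = 1:
  size 1 → [0]=1  [5]=1
  size 2 → [0,5]=2  [4,5]=1
  size 3 → [0,4,5]=3  [3,4,5]=1
  size 4 → [0,3,4,5]=4  [2,3,4,5]=1
  first=0(c) contributes 1
  first=1(e) contributes 5
|[w]| = 6

6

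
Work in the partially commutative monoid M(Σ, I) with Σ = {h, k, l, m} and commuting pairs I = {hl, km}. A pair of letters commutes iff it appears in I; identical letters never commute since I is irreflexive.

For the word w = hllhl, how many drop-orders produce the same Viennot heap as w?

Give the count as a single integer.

10

#0=h has no predecessor
#1=l has no predecessor
#2=l depends on [1:l]
#3=h depends on [0:h]
#4=l depends on [2:l]
sources: [0:h, 1:l]
N(rest) = Σ N(rest − s) over sources s of rest; N(one piece) = 1:
  size 1 → [3]=1  [4]=1
  size 2 → [0,3]=1  [2,4]=1  [3,4]=2
  size 3 → [0,3,4]=3  [1,2,4]=1  [2,3,4]=3
  first=0(h) contributes 4
  first=1(l) contributes 6
|[w]| = 10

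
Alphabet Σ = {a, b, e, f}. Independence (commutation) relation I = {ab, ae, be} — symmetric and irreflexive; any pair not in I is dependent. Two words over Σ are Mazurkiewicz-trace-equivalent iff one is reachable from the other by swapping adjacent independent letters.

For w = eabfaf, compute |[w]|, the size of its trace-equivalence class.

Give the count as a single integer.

6

0(e) covers ∅
1(a) covers ∅
2(b) covers ∅
3(f) covers 0:e, 1:a, 2:b
4(a) covers 3:f
5(f) covers 4:a
floor of heap: 0:e, 1:a, 2:b
completions by unplaced set U, small U first (add the entries for U minus each lowest piece of U):
  |U|=1: {5}:1
  |U|=2: {4,5}:1
  |U|=3: {3,4,5}:1
  |U|=4: {0,3,4,5}:1  {1,3,4,5}:1  {2,3,4,5}:1
  start at 0(e): 2
  start at 1(a): 2
  start at 2(b): 2
sum over floor = 6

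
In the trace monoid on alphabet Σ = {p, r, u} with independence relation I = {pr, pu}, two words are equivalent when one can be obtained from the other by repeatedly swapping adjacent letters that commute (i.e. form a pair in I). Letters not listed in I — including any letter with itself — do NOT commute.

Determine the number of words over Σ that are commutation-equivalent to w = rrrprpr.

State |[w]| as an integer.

0(r) covers ∅
1(r) covers 0:r
2(r) covers 1:r
3(p) covers ∅
4(r) covers 2:r
5(p) covers 3:p
6(r) covers 4:r
floor of heap: 0:r, 3:p
completions by unplaced set U, small U first (add the entries for U minus each lowest piece of U):
  |U|=1: {5}:1  {6}:1
  |U|=2: {3,5}:1  {4,6}:1  {5,6}:2
  |U|=3: {2,4,6}:1  {3,5,6}:3  {4,5,6}:3
  |U|=4: {1,2,4,6}:1  {2,4,5,6}:4  {3,4,5,6}:6
  |U|=5: {0,1,2,4,6}:1  {1,2,4,5,6}:5  {2,3,4,5,6}:10
  start at 0(r): 15
  start at 3(p): 6
sum over floor = 21

21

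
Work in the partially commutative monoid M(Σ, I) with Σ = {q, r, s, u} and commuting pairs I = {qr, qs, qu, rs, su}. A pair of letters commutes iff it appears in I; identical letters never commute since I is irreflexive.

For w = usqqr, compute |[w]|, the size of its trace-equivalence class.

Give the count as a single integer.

30

0(u) covers ∅
1(s) covers ∅
2(q) covers ∅
3(q) covers 2:q
4(r) covers 0:u
floor of heap: 0:u, 1:s, 2:q
completions by unplaced set U, small U first (add the entries for U minus each lowest piece of U):
  |U|=1: {1}:1  {3}:1  {4}:1
  |U|=2: {0,4}:1  {1,3}:2  {1,4}:2  {2,3}:1  {3,4}:2
  |U|=3: {0,1,4}:3  {0,3,4}:3  {1,2,3}:3  {1,3,4}:6  {2,3,4}:3
  start at 0(u): 12
  start at 1(s): 6
  start at 2(q): 12
sum over floor = 30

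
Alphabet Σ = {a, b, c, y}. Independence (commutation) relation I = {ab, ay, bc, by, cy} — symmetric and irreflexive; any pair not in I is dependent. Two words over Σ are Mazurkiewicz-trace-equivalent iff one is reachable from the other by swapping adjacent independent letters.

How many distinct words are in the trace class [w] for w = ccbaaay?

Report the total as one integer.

0(c) covers ∅
1(c) covers 0:c
2(b) covers ∅
3(a) covers 1:c
4(a) covers 3:a
5(a) covers 4:a
6(y) covers ∅
floor of heap: 0:c, 2:b, 6:y
completions by unplaced set U, small U first (add the entries for U minus each lowest piece of U):
  |U|=1: {2}:1  {5}:1  {6}:1
  |U|=2: {2,5}:2  {2,6}:2  {4,5}:1  {5,6}:2
  |U|=3: {2,4,5}:3  {2,5,6}:6  {3,4,5}:1  {4,5,6}:3
  |U|=4: {1,3,4,5}:1  {2,3,4,5}:4  {2,4,5,6}:12  {3,4,5,6}:4
  |U|=5: {0,1,3,4,5}:1  {1,2,3,4,5}:5  {1,3,4,5,6}:5  {2,3,4,5,6}:20
  start at 0(c): 30
  start at 2(b): 6
  start at 6(y): 6
sum over floor = 42

42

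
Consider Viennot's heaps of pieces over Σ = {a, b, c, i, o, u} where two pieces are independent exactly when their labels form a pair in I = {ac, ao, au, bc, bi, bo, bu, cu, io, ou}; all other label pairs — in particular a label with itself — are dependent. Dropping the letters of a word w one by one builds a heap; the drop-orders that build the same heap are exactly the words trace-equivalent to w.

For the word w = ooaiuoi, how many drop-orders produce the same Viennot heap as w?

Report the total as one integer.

drop 0:o onto floor
drop 1:o onto {0:o}
drop 2:a onto floor
drop 3:i onto {2:a}
drop 4:u onto {3:i}
drop 5:o onto {1:o}
drop 6:i onto {4:u}
ground layer = {0:o, 2:a}
drop-orders for the pieces not yet dropped (sum over which currently-grounded one goes next):
  1 to go: {5} 1  {6} 1
  2 to go: {1,5} 1  {4,6} 1  {5,6} 2
  3 to go: {0,1,5} 1  {1,5,6} 3  {3,4,6} 1  {4,5,6} 3
  4 to go: {0,1,5,6} 4  {1,4,5,6} 6  {2,3,4,6} 1  {3,4,5,6} 4
  5 to go: {0,1,4,5,6} 10  {1,3,4,5,6} 10  {2,3,4,5,6} 5
  if 0:o drops first: 15 orders
  if 2:a drops first: 20 orders
heap linearizations: 35

35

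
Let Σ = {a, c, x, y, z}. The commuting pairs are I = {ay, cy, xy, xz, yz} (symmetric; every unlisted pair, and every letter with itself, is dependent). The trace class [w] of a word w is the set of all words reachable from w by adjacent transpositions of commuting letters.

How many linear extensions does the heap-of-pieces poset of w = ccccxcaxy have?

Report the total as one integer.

#0=c has no predecessor
#1=c depends on [0:c]
#2=c depends on [1:c]
#3=c depends on [2:c]
#4=x depends on [3:c]
#5=c depends on [4:x]
#6=a depends on [5:c]
#7=x depends on [6:a]
#8=y has no predecessor
sources: [0:c, 8:y]
N(rest) = Σ N(rest − s) over sources s of rest; N(one piece) = 1:
  size 1 → [7]=1  [8]=1
  size 2 → [6,7]=1  [7,8]=2
  size 3 → [5,6,7]=1  [6,7,8]=3
  size 4 → [4,5,6,7]=1  [5,6,7,8]=4
  size 5 → [3,4,5,6,7]=1  [4,5,6,7,8]=5
  size 6 → [2,3,4,5,6,7]=1  [3,4,5,6,7,8]=6
  size 7 → [1,2,3,4,5,6,7]=1  [2,3,4,5,6,7,8]=7
  first=0(c) contributes 8
  first=8(y) contributes 1
|[w]| = 9

9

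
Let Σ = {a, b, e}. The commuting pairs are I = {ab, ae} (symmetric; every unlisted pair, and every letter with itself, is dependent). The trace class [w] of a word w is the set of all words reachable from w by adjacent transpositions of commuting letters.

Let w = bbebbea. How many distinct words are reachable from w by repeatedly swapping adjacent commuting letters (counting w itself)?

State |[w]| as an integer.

7

0(b) covers ∅
1(b) covers 0:b
2(e) covers 1:b
3(b) covers 2:e
4(b) covers 3:b
5(e) covers 4:b
6(a) covers ∅
floor of heap: 0:b, 6:a
completions by unplaced set U, small U first (add the entries for U minus each lowest piece of U):
  |U|=1: {5}:1  {6}:1
  |U|=2: {4,5}:1  {5,6}:2
  |U|=3: {3,4,5}:1  {4,5,6}:3
  |U|=4: {2,3,4,5}:1  {3,4,5,6}:4
  |U|=5: {1,2,3,4,5}:1  {2,3,4,5,6}:5
  start at 0(b): 6
  start at 6(a): 1
sum over floor = 7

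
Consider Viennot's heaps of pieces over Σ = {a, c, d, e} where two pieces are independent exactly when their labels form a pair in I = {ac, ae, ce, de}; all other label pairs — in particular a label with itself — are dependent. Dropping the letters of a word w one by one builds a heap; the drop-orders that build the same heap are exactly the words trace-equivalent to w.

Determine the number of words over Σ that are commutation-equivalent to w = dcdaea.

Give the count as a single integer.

drop 0:d onto floor
drop 1:c onto {0:d}
drop 2:d onto {1:c}
drop 3:a onto {2:d}
drop 4:e onto floor
drop 5:a onto {3:a}
ground layer = {0:d, 4:e}
drop-orders for the pieces not yet dropped (sum over which currently-grounded one goes next):
  1 to go: {4} 1  {5} 1
  2 to go: {3,5} 1  {4,5} 2
  3 to go: {2,3,5} 1  {3,4,5} 3
  4 to go: {1,2,3,5} 1  {2,3,4,5} 4
  if 0:d drops first: 5 orders
  if 4:e drops first: 1 orders
heap linearizations: 6

6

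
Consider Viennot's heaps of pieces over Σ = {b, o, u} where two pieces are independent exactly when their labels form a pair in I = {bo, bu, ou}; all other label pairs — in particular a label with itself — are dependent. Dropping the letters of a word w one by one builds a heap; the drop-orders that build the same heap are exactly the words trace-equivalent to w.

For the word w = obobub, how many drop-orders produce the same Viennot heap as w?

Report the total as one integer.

drop 0:o onto floor
drop 1:b onto floor
drop 2:o onto {0:o}
drop 3:b onto {1:b}
drop 4:u onto floor
drop 5:b onto {3:b}
ground layer = {0:o, 1:b, 4:u}
drop-orders for the pieces not yet dropped (sum over which currently-grounded one goes next):
  1 to go: {2} 1  {4} 1  {5} 1
  2 to go: {0,2} 1  {2,4} 2  {2,5} 2  {3,5} 1  {4,5} 2
  3 to go: {0,2,4} 3  {0,2,5} 3  {1,3,5} 1  {2,3,5} 3  {2,4,5} 6  {3,4,5} 3
  4 to go: {0,2,3,5} 6  {0,2,4,5} 12  {1,2,3,5} 4  {1,3,4,5} 4  {2,3,4,5} 12
  if 0:o drops first: 20 orders
  if 1:b drops first: 30 orders
  if 4:u drops first: 10 orders
heap linearizations: 60

60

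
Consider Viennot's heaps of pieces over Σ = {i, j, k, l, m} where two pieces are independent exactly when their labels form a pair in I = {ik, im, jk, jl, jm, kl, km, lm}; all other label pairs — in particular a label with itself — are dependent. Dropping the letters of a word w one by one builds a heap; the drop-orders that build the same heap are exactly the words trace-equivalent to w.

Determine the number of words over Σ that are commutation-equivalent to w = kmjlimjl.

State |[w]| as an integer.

#0=k has no predecessor
#1=m has no predecessor
#2=j has no predecessor
#3=l has no predecessor
#4=i depends on [2:j, 3:l]
#5=m depends on [1:m]
#6=j depends on [4:i]
#7=l depends on [4:i]
sources: [0:k, 1:m, 2:j, 3:l]
N(rest) = Σ N(rest − s) over sources s of rest; N(one piece) = 1:
  size 1 → [0]=1  [5]=1  [6]=1  [7]=1
  size 2 → [0,5]=2  [0,6]=2  [0,7]=2  [1,5]=1  [5,6]=2  [5,7]=2  [6,7]=2
  size 3 → [0,1,5]=3  [0,5,6]=6  [0,5,7]=6  [0,6,7]=6  [1,5,6]=3  [1,5,7]=3  [4,6,7]=2  [5,6,7]=6
  size 4 → [0,1,5,6]=12  [0,1,5,7]=12  [0,4,6,7]=8  [0,5,6,7]=24  [1,5,6,7]=12  [2,4,6,7]=2  [3,4,6,7]=2  [4,5,6,7]=8
  size 5 → [0,1,5,6,7]=60  [0,2,4,6,7]=10  [0,3,4,6,7]=10  [0,4,5,6,7]=40  [1,4,5,6,7]=20  [2,3,4,6,7]=4  [2,4,5,6,7]=10  [3,4,5,6,7]=10
  size 6 → [0,1,4,5,6,7]=120  [0,2,3,4,6,7]=24  [0,2,4,5,6,7]=60  [0,3,4,5,6,7]=60  [1,2,4,5,6,7]=30  [1,3,4,5,6,7]=30  [2,3,4,5,6,7]=24
  first=0(k) contributes 84
  first=1(m) contributes 168
  first=2(j) contributes 210
  first=3(l) contributes 210
|[w]| = 672

672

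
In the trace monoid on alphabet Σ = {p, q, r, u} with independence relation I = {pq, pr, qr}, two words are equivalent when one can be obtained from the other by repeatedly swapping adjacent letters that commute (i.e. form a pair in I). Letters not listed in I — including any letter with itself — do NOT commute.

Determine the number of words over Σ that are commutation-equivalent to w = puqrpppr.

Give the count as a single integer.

drop 0:p onto floor
drop 1:u onto {0:p}
drop 2:q onto {1:u}
drop 3:r onto {1:u}
drop 4:p onto {1:u}
drop 5:p onto {4:p}
drop 6:p onto {5:p}
drop 7:r onto {3:r}
ground layer = {0:p}
drop-orders for the pieces not yet dropped (sum over which currently-grounded one goes next):
  1 to go: {2} 1  {6} 1  {7} 1
  2 to go: {2,6} 2  {2,7} 2  {3,7} 1  {5,6} 1  {6,7} 2
  3 to go: {2,3,7} 3  {2,5,6} 3  {2,6,7} 6  {3,6,7} 3  {4,5,6} 1  {5,6,7} 3
  4 to go: {2,3,6,7} 12  {2,4,5,6} 4  {2,5,6,7} 12  {3,5,6,7} 6  {4,5,6,7} 4
  5 to go: {2,3,5,6,7} 30  {2,4,5,6,7} 20  {3,4,5,6,7} 10
  6 to go: {2,3,4,5,6,7} 60
  if 0:p drops first: 60 orders

60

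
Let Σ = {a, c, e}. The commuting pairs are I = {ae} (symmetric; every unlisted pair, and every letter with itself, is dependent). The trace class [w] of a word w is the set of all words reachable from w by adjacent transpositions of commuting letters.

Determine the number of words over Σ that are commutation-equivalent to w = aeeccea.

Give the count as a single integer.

6

drop 0:a onto floor
drop 1:e onto floor
drop 2:e onto {1:e}
drop 3:c onto {0:a, 2:e}
drop 4:c onto {3:c}
drop 5:e onto {4:c}
drop 6:a onto {4:c}
ground layer = {0:a, 1:e}
drop-orders for the pieces not yet dropped (sum over which currently-grounded one goes next):
  1 to go: {5} 1  {6} 1
  2 to go: {5,6} 2
  3 to go: {4,5,6} 2
  4 to go: {3,4,5,6} 2
  5 to go: {0,3,4,5,6} 2  {2,3,4,5,6} 2
  if 0:a drops first: 2 orders
  if 1:e drops first: 4 orders
heap linearizations: 6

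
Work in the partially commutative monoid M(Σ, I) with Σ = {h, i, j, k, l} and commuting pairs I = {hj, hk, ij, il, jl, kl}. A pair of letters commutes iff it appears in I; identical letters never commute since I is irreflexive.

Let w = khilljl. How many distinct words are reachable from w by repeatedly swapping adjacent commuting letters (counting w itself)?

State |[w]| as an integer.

64

0(k) covers ∅
1(h) covers ∅
2(i) covers 0:k, 1:h
3(l) covers 1:h
4(l) covers 3:l
5(j) covers 0:k
6(l) covers 4:l
floor of heap: 0:k, 1:h
completions by unplaced set U, small U first (add the entries for U minus each lowest piece of U):
  |U|=1: {2}:1  {5}:1  {6}:1
  |U|=2: {2,5}:2  {2,6}:2  {4,6}:1  {5,6}:2
  |U|=3: {0,2,5}:2  {2,4,6}:3  {2,5,6}:6  {3,4,6}:1  {4,5,6}:3
  |U|=4: {0,2,5,6}:8  {2,3,4,6}:4  {2,4,5,6}:12  {3,4,5,6}:4
  |U|=5: {0,2,4,5,6}:20  {1,2,3,4,6}:4  {2,3,4,5,6}:20
  start at 0(k): 24
  start at 1(h): 40
sum over floor = 64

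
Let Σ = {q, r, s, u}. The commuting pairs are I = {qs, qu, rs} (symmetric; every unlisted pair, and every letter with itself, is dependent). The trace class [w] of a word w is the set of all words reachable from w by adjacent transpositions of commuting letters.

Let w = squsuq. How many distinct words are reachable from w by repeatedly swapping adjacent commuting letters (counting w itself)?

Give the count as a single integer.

0(s) covers ∅
1(q) covers ∅
2(u) covers 0:s
3(s) covers 2:u
4(u) covers 3:s
5(q) covers 1:q
floor of heap: 0:s, 1:q
completions by unplaced set U, small U first (add the entries for U minus each lowest piece of U):
  |U|=1: {4}:1  {5}:1
  |U|=2: {1,5}:1  {3,4}:1  {4,5}:2
  |U|=3: {1,4,5}:3  {2,3,4}:1  {3,4,5}:3
  |U|=4: {0,2,3,4}:1  {1,3,4,5}:6  {2,3,4,5}:4
  start at 0(s): 10
  start at 1(q): 5
sum over floor = 15

15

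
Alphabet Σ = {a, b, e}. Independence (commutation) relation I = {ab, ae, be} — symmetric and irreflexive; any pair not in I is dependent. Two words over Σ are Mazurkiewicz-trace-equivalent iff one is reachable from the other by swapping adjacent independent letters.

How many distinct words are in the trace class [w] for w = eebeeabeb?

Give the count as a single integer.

piece 0:e — minimal
piece 1:e rests on {0:e}
piece 2:b — minimal
piece 3:e rests on {1:e}
piece 4:e rests on {3:e}
piece 5:a — minimal
piece 6:b rests on {2:b}
piece 7:e rests on {4:e}
piece 8:b rests on {6:b}
minimal pieces: {0:e, 2:b, 5:a}
ways to finish when only these pieces remain (= sum over removing one remaining piece with nothing left below it):
  1 left: {5}→1  {7}→1  {8}→1
  2 left: {4,7}→1  {5,7}→2  {5,8}→2  {6,8}→1  {7,8}→2
  3 left: {2,6,8}→1  {3,4,7}→1  {4,5,7}→3  {4,7,8}→3  {5,6,8}→3  {5,7,8}→6  {6,7,8}→3
  4 left: {1,3,4,7}→1  {2,5,6,8}→4  {2,6,7,8}→4  {3,4,5,7}→4  {3,4,7,8}→4  {4,5,7,8}→12  {4,6,7,8}→6  {5,6,7,8}→12
  5 left: {0,1,3,4,7}→1  {1,3,4,5,7}→5  {1,3,4,7,8}→5  {2,4,6,7,8}→10  {2,5,6,7,8}→20  {3,4,5,7,8}→20  {3,4,6,7,8}→10  {4,5,6,7,8}→30
  6 left: {0,1,3,4,5,7}→6  {0,1,3,4,7,8}→6  {1,3,4,5,7,8}→30  {1,3,4,6,7,8}→15  {2,3,4,6,7,8}→20  {2,4,5,6,7,8}→60  {3,4,5,6,7,8}→60
  7 left: {0,1,3,4,5,7,8}→42  {0,1,3,4,6,7,8}→21  {1,2,3,4,6,7,8}→35  {1,3,4,5,6,7,8}→105  {2,3,4,5,6,7,8}→140
  placing 0:e first → 280 extensions
  placing 2:b first → 168 extensions
  placing 5:a first → 56 extensions
total linear extensions = 504

504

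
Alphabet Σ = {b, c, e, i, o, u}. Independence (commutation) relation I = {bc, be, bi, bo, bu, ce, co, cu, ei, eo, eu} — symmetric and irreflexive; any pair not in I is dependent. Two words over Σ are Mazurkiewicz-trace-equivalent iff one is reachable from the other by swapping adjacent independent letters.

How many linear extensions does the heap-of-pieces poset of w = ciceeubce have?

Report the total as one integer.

1512

drop 0:c onto floor
drop 1:i onto {0:c}
drop 2:c onto {1:i}
drop 3:e onto floor
drop 4:e onto {3:e}
drop 5:u onto {1:i}
drop 6:b onto floor
drop 7:c onto {2:c}
drop 8:e onto {4:e}
ground layer = {0:c, 3:e, 6:b}
drop-orders for the pieces not yet dropped (sum over which currently-grounded one goes next):
  1 to go: {5} 1  {6} 1  {7} 1  {8} 1
  2 to go: {2,7} 1  {4,8} 1  {5,6} 2  {5,7} 2  {5,8} 2  {6,7} 2  {6,8} 2  {7,8} 2
  3 to go: {2,5,7} 3  {2,6,7} 3  {2,7,8} 3  {3,4,8} 1  {4,5,8} 3  {4,6,8} 3  {4,7,8} 3  {5,6,7} 6  {5,6,8} 6  {5,7,8} 6  {6,7,8} 6
  4 to go: {1,2,5,7} 3  {2,4,7,8} 6  {2,5,6,7} 12  {2,5,7,8} 12  {2,6,7,8} 12  {3,4,5,8} 4  {3,4,6,8} 4  {3,4,7,8} 4  {4,5,6,8} 12  {4,5,7,8} 12  {4,6,7,8} 12  {5,6,7,8} 24
  5 to go: {0,1,2,5,7} 3  {1,2,5,6,7} 15  {1,2,5,7,8} 15  {2,3,4,7,8} 10  {2,4,5,7,8} 30  {2,4,6,7,8} 30  {2,5,6,7,8} 60  {3,4,5,6,8} 20  {3,4,5,7,8} 20  {3,4,6,7,8} 20  {4,5,6,7,8} 60
  6 to go: {0,1,2,5,6,7} 18  {0,1,2,5,7,8} 18  {1,2,4,5,7,8} 45  {1,2,5,6,7,8} 90  {2,3,4,5,7,8} 60  {2,3,4,6,7,8} 60  {2,4,5,6,7,8} 180  {3,4,5,6,7,8} 120
  7 to go: {0,1,2,4,5,7,8} 63  {0,1,2,5,6,7,8} 126  {1,2,3,4,5,7,8} 105  {1,2,4,5,6,7,8} 315  {2,3,4,5,6,7,8} 420
  if 0:c drops first: 840 orders
  if 3:e drops first: 504 orders
  if 6:b drops first: 168 orders
heap linearizations: 1512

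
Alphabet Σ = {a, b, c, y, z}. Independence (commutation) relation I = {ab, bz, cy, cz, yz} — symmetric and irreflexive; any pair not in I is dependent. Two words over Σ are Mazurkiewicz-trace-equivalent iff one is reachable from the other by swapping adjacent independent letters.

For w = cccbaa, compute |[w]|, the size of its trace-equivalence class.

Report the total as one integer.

#0=c has no predecessor
#1=c depends on [0:c]
#2=c depends on [1:c]
#3=b depends on [2:c]
#4=a depends on [2:c]
#5=a depends on [4:a]
sources: [0:c]
N(rest) = Σ N(rest − s) over sources s of rest; N(one piece) = 1:
  size 1 → [3]=1  [5]=1
  size 2 → [3,5]=2  [4,5]=1
  size 3 → [3,4,5]=3
  size 4 → [2,3,4,5]=3
  first=0(c) contributes 3

3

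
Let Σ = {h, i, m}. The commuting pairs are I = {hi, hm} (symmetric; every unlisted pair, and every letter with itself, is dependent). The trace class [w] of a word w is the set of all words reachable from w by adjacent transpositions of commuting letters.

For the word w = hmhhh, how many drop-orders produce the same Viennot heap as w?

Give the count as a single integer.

5

piece 0:h — minimal
piece 1:m — minimal
piece 2:h rests on {0:h}
piece 3:h rests on {2:h}
piece 4:h rests on {3:h}
minimal pieces: {0:h, 1:m}
ways to finish when only these pieces remain (= sum over removing one remaining piece with nothing left below it):
  1 left: {1}→1  {4}→1
  2 left: {1,4}→2  {3,4}→1
  3 left: {1,3,4}→3  {2,3,4}→1
  placing 0:h first → 4 extensions
  placing 1:m first → 1 extensions
total linear extensions = 5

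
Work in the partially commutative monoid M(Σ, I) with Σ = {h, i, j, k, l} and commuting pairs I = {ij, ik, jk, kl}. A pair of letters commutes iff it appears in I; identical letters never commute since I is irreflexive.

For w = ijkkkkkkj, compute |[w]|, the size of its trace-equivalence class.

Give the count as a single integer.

252

piece 0:i — minimal
piece 1:j — minimal
piece 2:k — minimal
piece 3:k rests on {2:k}
piece 4:k rests on {3:k}
piece 5:k rests on {4:k}
piece 6:k rests on {5:k}
piece 7:k rests on {6:k}
piece 8:j rests on {1:j}
minimal pieces: {0:i, 1:j, 2:k}
ways to finish when only these pieces remain (= sum over removing one remaining piece with nothing left below it):
  1 left: {0}→1  {7}→1  {8}→1
  2 left: {0,7}→2  {0,8}→2  {1,8}→1  {6,7}→1  {7,8}→2
  3 left: {0,1,8}→3  {0,6,7}→3  {0,7,8}→6  {1,7,8}→3  {5,6,7}→1  {6,7,8}→3
  4 left: {0,1,7,8}→12  {0,5,6,7}→4  {0,6,7,8}→12  {1,6,7,8}→6  {4,5,6,7}→1  {5,6,7,8}→4
  5 left: {0,1,6,7,8}→30  {0,4,5,6,7}→5  {0,5,6,7,8}→20  {1,5,6,7,8}→10  {3,4,5,6,7}→1  {4,5,6,7,8}→5
  6 left: {0,1,5,6,7,8}→60  {0,3,4,5,6,7}→6  {0,4,5,6,7,8}→30  {1,4,5,6,7,8}→15  {2,3,4,5,6,7}→1  {3,4,5,6,7,8}→6
  7 left: {0,1,4,5,6,7,8}→105  {0,2,3,4,5,6,7}→7  {0,3,4,5,6,7,8}→42  {1,3,4,5,6,7,8}→21  {2,3,4,5,6,7,8}→7
  placing 0:i first → 28 extensions
  placing 1:j first → 56 extensions
  placing 2:k first → 168 extensions
total linear extensions = 252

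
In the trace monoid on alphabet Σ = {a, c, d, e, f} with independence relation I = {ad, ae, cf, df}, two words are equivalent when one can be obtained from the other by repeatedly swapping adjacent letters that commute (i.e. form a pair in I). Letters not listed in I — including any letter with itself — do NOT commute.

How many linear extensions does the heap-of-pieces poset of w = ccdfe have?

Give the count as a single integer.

4

#0=c has no predecessor
#1=c depends on [0:c]
#2=d depends on [1:c]
#3=f has no predecessor
#4=e depends on [2:d, 3:f]
sources: [0:c, 3:f]
N(rest) = Σ N(rest − s) over sources s of rest; N(one piece) = 1:
  size 1 → [4]=1
  size 2 → [2,4]=1  [3,4]=1
  size 3 → [1,2,4]=1  [2,3,4]=2
  first=0(c) contributes 3
  first=3(f) contributes 1
|[w]| = 4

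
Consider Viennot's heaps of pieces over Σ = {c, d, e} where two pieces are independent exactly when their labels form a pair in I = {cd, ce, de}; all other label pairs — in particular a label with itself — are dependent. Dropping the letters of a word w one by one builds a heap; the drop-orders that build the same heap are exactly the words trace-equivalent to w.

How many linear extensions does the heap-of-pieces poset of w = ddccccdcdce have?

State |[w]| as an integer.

0(d) covers ∅
1(d) covers 0:d
2(c) covers ∅
3(c) covers 2:c
4(c) covers 3:c
5(c) covers 4:c
6(d) covers 1:d
7(c) covers 5:c
8(d) covers 6:d
9(c) covers 7:c
10(e) covers ∅
floor of heap: 0:d, 2:c, 10:e
completions by unplaced set U, small U first (add the entries for U minus each lowest piece of U):
  |U|=1: {8}:1  {9}:1  {10}:1
  |U|=2: {6,8}:1  {7,9}:1  {8,9}:2  {8,10}:2  {9,10}:2
  |U|=3: {1,6,8}:1  {5,7,9}:1  {6,8,9}:3  {6,8,10}:3  {7,8,9}:3  {7,9,10}:3  {8,9,10}:6
  |U|=4: {0,1,6,8}:1  {1,6,8,9}:4  {1,6,8,10}:4  {4,5,7,9}:1  {5,7,8,9}:4  {5,7,9,10}:4  {6,7,8,9}:6  {6,8,9,10}:12  {7,8,9,10}:12
  |U|=5: {0,1,6,8,9}:5  {0,1,6,8,10}:5  {1,6,7,8,9}:10  {1,6,8,9,10}:20  {3,4,5,7,9}:1  {4,5,7,8,9}:5  {4,5,7,9,10}:5  {5,6,7,8,9}:10  {5,7,8,9,10}:20  {6,7,8,9,10}:30
  |U|=6: {0,1,6,7,8,9}:15  {0,1,6,8,9,10}:30  {1,5,6,7,8,9}:20  {1,6,7,8,9,10}:60  {2,3,4,5,7,9}:1  {3,4,5,7,8,9}:6  {3,4,5,7,9,10}:6  {4,5,6,7,8,9}:15  {4,5,7,8,9,10}:30  {5,6,7,8,9,10}:60
  |U|=7: {0,1,5,6,7,8,9}:35  {0,1,6,7,8,9,10}:105  {1,4,5,6,7,8,9}:35  {1,5,6,7,8,9,10}:140  {2,3,4,5,7,8,9}:7  {2,3,4,5,7,9,10}:7  {3,4,5,6,7,8,9}:21  {3,4,5,7,8,9,10}:42  {4,5,6,7,8,9,10}:105
  |U|=8: {0,1,4,5,6,7,8,9}:70  {0,1,5,6,7,8,9,10}:280  {1,3,4,5,6,7,8,9}:56  {1,4,5,6,7,8,9,10}:280  {2,3,4,5,6,7,8,9}:28  {2,3,4,5,7,8,9,10}:56  {3,4,5,6,7,8,9,10}:168
  |U|=9: {0,1,3,4,5,6,7,8,9}:126  {0,1,4,5,6,7,8,9,10}:630  {1,2,3,4,5,6,7,8,9}:84  {1,3,4,5,6,7,8,9,10}:504  {2,3,4,5,6,7,8,9,10}:252
  start at 0(d): 840
  start at 2(c): 1260
  start at 10(e): 210
sum over floor = 2310

2310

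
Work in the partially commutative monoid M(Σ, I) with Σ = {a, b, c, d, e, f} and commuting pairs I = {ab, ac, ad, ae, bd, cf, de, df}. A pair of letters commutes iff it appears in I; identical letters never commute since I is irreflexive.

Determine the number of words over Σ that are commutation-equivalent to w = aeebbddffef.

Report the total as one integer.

275

piece 0:a — minimal
piece 1:e — minimal
piece 2:e rests on {1:e}
piece 3:b rests on {2:e}
piece 4:b rests on {3:b}
piece 5:d — minimal
piece 6:d rests on {5:d}
piece 7:f rests on {0:a, 4:b}
piece 8:f rests on {7:f}
piece 9:e rests on {8:f}
piece 10:f rests on {9:e}
minimal pieces: {0:a, 1:e, 5:d}
ways to finish when only these pieces remain (= sum over removing one remaining piece with nothing left below it):
  1 left: {6}→1  {10}→1
  2 left: {5,6}→1  {6,10}→2  {9,10}→1
  3 left: {5,6,10}→3  {6,9,10}→3  {8,9,10}→1
  4 left: {5,6,9,10}→6  {6,8,9,10}→4  {7,8,9,10}→1
  5 left: {0,7,8,9,10}→1  {4,7,8,9,10}→1  {5,6,8,9,10}→10  {6,7,8,9,10}→5
  6 left: {0,4,7,8,9,10}→2  {0,6,7,8,9,10}→6  {3,4,7,8,9,10}→1  {4,6,7,8,9,10}→6  {5,6,7,8,9,10}→15
  7 left: {0,3,4,7,8,9,10}→3  {0,4,6,7,8,9,10}→14  {0,5,6,7,8,9,10}→21  {2,3,4,7,8,9,10}→1  {3,4,6,7,8,9,10}→7  {4,5,6,7,8,9,10}→21
  8 left: {0,2,3,4,7,8,9,10}→4  {0,3,4,6,7,8,9,10}→24  {0,4,5,6,7,8,9,10}→56  {1,2,3,4,7,8,9,10}→1  {2,3,4,6,7,8,9,10}→8  {3,4,5,6,7,8,9,10}→28
  9 left: {0,1,2,3,4,7,8,9,10}→5  {0,2,3,4,6,7,8,9,10}→36  {0,3,4,5,6,7,8,9,10}→108  {1,2,3,4,6,7,8,9,10}→9  {2,3,4,5,6,7,8,9,10}→36
  placing 0:a first → 45 extensions
  placing 1:e first → 180 extensions
  placing 5:d first → 50 extensions
total linear extensions = 275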